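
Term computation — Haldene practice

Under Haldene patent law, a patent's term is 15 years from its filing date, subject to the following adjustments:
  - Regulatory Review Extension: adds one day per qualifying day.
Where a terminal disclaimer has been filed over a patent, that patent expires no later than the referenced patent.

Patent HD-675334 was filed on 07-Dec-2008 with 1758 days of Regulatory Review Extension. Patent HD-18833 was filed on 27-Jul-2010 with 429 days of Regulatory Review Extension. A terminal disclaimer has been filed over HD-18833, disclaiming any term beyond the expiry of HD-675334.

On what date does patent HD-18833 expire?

September 29, 2026

Natural term of HD-18833:
  Base: filing + 15 years → 27 July 2025.
  Regulatory Review Extension: +429 days → 29 September 2026.
Expiry of referenced patent HD-675334:
  Base: filing + 15 years → 7 December 2023.
  Regulatory Review Extension: +1758 days → 29 September 2028.
Terminal disclaimer: HD-18833 expires on the earlier of 29 September 2026 and 29 September 2028.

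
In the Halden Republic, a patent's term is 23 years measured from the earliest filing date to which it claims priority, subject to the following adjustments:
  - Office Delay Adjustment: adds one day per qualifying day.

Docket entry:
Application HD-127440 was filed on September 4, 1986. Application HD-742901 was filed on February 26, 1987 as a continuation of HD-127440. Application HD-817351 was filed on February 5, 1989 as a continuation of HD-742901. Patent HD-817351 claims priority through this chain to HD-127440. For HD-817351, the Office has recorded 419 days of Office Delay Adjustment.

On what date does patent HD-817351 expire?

Earliest priority filing: 4 September 1986.
Base term: 4 September 1986 + 23 years → 4 September 2009.
Office Delay Adjustment: +419 days → 28 October 2010.

October 28, 2010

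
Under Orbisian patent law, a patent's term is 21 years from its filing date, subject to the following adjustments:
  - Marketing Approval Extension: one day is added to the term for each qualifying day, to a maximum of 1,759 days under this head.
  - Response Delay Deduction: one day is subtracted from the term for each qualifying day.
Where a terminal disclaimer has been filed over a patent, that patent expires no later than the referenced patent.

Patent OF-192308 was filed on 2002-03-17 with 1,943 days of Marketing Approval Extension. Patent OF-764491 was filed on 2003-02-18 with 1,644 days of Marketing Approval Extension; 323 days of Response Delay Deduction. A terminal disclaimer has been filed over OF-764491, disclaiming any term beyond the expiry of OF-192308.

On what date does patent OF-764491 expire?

October 1, 2027

Natural term of OF-764491:
  Base: filing + 21 years → 18 February 2024.
  Marketing Approval Extension: 1644 days (within the 1759-day cap) → +1644 days → 19 August 2028.
  Response Delay Deduction: −323 days → 1 October 2027.
Expiry of referenced patent OF-192308:
  Base: filing + 21 years → 17 March 2023.
  Marketing Approval Extension: 1943 days claimed exceeds the 1759-day cap, so +1759 days → 9 January 2028.
Terminal disclaimer: OF-764491 expires on the earlier of 1 October 2027 and 9 January 2028.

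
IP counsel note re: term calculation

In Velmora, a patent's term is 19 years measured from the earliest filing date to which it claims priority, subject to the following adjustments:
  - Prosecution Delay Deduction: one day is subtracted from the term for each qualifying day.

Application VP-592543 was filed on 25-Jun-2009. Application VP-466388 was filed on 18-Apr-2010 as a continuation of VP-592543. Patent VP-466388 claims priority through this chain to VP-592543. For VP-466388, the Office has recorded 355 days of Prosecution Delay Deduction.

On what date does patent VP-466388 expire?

Earliest priority filing: 25 June 2009.
Base term: 25 June 2009 + 19 years → 25 June 2028.
Prosecution Delay Deduction: −355 days → 6 July 2027.

2027-07-06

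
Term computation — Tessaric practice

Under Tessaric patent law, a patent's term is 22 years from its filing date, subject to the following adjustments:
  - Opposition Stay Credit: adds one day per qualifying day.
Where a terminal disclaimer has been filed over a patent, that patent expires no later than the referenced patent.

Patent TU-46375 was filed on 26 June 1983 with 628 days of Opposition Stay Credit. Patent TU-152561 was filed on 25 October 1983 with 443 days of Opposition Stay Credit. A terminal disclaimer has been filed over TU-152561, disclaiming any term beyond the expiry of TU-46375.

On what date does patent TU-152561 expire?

2007-01-11

Natural term of TU-152561:
  Base: filing + 22 years → 25 October 2005.
  Opposition Stay Credit: +443 days → 11 January 2007.
Expiry of referenced patent TU-46375:
  Base: filing + 22 years → 26 June 2005.
  Opposition Stay Credit: +628 days → 16 March 2007.
Terminal disclaimer: TU-152561 expires on the earlier of 11 January 2007 and 16 March 2007.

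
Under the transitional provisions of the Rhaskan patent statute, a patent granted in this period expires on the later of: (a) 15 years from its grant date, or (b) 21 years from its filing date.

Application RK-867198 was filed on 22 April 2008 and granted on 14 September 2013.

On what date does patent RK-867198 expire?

2029-04-22

(a) grant + 15 years → 14 September 2028.
(b) filing + 21 years → 22 April 2029.
Later of the two: 22 April 2029.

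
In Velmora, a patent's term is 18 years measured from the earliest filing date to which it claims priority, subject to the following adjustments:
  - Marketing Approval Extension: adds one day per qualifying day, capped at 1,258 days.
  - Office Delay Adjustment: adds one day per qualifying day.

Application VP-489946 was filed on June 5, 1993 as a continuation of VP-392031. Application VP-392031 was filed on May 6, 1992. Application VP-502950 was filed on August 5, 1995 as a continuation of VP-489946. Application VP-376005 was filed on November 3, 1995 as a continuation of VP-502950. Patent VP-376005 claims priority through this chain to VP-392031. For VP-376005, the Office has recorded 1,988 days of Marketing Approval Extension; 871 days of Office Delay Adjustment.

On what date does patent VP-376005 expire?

Earliest priority filing: 6 May 1992.
Base term: 6 May 1992 + 18 years → 6 May 2010.
Marketing Approval Extension: 1988 days claimed exceeds the 1258-day cap, so +1258 days → 15 October 2013.
Office Delay Adjustment: +871 days → 4 March 2016.

2016-03-04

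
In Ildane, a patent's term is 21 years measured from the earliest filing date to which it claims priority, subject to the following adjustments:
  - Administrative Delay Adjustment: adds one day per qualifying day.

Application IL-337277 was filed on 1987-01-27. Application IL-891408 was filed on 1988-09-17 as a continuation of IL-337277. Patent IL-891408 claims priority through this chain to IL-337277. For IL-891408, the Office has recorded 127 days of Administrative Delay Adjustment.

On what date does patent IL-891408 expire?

June 2, 2008

Earliest priority filing: 27 January 1987.
Base term: 27 January 1987 + 21 years → 27 January 2008.
Administrative Delay Adjustment: +127 days → 2 June 2008.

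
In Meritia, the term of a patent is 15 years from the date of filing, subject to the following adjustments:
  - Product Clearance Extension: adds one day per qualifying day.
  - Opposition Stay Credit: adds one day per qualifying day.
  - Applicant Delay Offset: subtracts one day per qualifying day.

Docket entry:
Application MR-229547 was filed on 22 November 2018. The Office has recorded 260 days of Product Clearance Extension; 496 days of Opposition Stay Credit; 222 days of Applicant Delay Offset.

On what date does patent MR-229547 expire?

Base term: filing date + 15 years → 22 November 2033.
Product Clearance Extension: +260 days → 9 August 2034.
Opposition Stay Credit: +496 days → 18 December 2035.
Applicant Delay Offset: −222 days → 10 May 2035.

2035-05-10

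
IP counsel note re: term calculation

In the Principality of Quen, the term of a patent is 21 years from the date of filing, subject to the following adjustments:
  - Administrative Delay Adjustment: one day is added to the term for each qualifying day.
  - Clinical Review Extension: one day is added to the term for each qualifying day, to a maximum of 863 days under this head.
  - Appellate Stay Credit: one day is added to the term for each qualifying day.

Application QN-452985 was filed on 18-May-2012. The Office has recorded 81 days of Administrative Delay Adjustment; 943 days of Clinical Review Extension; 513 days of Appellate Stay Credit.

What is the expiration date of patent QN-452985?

May 14, 2037

Base term: filing date + 21 years → 18 May 2033.
Administrative Delay Adjustment: +81 days → 7 August 2033.
Clinical Review Extension: 943 days claimed exceeds the 863-day cap, so +863 days → 18 December 2035.
Appellate Stay Credit: +513 days → 14 May 2037.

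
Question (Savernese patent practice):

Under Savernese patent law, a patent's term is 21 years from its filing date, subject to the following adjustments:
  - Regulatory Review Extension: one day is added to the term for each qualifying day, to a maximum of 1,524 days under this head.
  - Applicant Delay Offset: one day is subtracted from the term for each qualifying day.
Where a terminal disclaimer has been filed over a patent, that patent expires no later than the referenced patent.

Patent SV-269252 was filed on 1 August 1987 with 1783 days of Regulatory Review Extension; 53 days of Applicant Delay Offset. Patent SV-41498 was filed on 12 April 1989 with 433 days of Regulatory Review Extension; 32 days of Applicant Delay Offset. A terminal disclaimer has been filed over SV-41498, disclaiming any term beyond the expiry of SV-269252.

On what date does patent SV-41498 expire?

Natural term of SV-41498:
  Base: filing + 21 years → 12 April 2010.
  Regulatory Review Extension: 433 days (within the 1524-day cap) → +433 days → 19 June 2011.
  Applicant Delay Offset: −32 days → 18 May 2011.
Expiry of referenced patent SV-269252:
  Base: filing + 21 years → 1 August 2008.
  Regulatory Review Extension: 1783 days claimed exceeds the 1524-day cap, so +1524 days → 3 October 2012.
  Applicant Delay Offset: −53 days → 11 August 2012.
Terminal disclaimer: SV-41498 expires on the earlier of 18 May 2011 and 11 August 2012.

May 18, 2011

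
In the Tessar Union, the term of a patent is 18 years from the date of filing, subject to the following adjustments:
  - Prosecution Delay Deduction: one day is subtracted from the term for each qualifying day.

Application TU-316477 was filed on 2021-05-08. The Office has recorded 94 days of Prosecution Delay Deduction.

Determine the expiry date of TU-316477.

2039-02-03

Base term: filing date + 18 years → 8 May 2039.
Prosecution Delay Deduction: −94 days → 3 February 2039.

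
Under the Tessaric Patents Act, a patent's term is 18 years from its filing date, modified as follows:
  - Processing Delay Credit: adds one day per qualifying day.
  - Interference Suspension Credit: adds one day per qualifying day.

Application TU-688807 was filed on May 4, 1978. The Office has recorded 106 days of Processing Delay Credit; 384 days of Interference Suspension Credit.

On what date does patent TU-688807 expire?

Base term: filing date + 18 years → 4 May 1996.
Processing Delay Credit: +106 days → 18 August 1996.
Interference Suspension Credit: +384 days → 6 September 1997.

1997-09-06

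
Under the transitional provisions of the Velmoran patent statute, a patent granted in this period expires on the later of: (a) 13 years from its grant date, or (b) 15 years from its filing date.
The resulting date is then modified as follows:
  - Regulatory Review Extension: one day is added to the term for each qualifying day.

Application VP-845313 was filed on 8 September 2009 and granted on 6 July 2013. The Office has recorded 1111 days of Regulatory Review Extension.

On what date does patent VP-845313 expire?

(a) grant + 13 years → 6 July 2026.
(b) filing + 15 years → 8 September 2024.
Later of the two: 6 July 2026.
Regulatory Review Extension: +1111 days → 21 July 2029.

2029-07-21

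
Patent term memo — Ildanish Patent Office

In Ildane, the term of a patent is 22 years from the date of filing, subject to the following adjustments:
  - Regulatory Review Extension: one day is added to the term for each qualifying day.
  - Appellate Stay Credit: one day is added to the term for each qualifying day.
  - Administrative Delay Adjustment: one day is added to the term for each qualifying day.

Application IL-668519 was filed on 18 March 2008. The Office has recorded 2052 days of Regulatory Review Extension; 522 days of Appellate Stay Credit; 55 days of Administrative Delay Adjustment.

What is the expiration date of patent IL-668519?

2037-05-29

Base term: filing date + 22 years → 18 March 2030.
Regulatory Review Extension: +2052 days → 30 October 2035.
Appellate Stay Credit: +522 days → 4 April 2037.
Administrative Delay Adjustment: +55 days → 29 May 2037.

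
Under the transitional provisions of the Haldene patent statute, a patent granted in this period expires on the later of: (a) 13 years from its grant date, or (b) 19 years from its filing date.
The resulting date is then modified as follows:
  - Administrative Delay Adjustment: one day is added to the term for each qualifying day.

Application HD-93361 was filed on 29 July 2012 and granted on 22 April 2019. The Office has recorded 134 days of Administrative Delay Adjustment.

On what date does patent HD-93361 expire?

(a) grant + 13 years → 22 April 2032.
(b) filing + 19 years → 29 July 2031.
Later of the two: 22 April 2032.
Administrative Delay Adjustment: +134 days → 3 September 2032.

September 3, 2032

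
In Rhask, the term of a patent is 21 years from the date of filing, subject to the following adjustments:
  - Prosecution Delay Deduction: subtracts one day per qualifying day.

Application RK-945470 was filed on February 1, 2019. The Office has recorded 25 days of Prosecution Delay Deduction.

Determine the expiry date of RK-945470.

January 7, 2040

Base term: filing date + 21 years → 1 February 2040.
Prosecution Delay Deduction: −25 days → 7 January 2040.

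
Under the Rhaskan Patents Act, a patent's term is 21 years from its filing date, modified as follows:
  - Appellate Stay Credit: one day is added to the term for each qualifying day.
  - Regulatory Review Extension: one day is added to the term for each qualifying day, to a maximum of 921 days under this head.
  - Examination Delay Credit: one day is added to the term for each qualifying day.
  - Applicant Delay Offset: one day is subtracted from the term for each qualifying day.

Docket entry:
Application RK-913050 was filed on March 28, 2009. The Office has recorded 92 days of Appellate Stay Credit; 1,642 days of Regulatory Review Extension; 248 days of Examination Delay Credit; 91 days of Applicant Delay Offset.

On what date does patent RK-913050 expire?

2033-06-10

Base term: filing date + 21 years → 28 March 2030.
Appellate Stay Credit: +92 days → 28 June 2030.
Regulatory Review Extension: 1642 days claimed exceeds the 921-day cap, so +921 days → 4 January 2033.
Examination Delay Credit: +248 days → 9 September 2033.
Applicant Delay Offset: −91 days → 10 June 2033.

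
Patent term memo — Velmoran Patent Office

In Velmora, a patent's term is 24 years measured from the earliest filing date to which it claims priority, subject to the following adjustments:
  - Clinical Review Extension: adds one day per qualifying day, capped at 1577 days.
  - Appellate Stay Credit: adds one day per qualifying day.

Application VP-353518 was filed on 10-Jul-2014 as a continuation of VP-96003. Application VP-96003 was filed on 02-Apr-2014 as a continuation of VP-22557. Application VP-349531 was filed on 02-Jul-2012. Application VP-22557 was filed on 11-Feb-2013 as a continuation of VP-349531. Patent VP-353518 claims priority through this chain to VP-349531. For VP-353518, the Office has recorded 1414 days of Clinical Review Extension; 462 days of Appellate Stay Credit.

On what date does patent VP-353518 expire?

Earliest priority filing: 2 July 2012.
Base term: 2 July 2012 + 24 years → 2 July 2036.
Clinical Review Extension: 1414 days (within the 1577-day cap) → +1414 days → 16 May 2040.
Appellate Stay Credit: +462 days → 21 August 2041.

2041-08-21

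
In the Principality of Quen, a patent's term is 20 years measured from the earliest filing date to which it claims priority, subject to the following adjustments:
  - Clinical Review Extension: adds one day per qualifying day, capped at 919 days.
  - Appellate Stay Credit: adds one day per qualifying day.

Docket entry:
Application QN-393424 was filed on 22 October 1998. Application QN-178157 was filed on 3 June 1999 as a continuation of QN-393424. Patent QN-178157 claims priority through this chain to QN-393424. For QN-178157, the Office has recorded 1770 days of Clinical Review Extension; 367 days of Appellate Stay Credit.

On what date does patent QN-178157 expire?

Earliest priority filing: 22 October 1998.
Base term: 22 October 1998 + 20 years → 22 October 2018.
Clinical Review Extension: 1770 days claimed exceeds the 919-day cap, so +919 days → 28 April 2021.
Appellate Stay Credit: +367 days → 30 April 2022.

2022-04-30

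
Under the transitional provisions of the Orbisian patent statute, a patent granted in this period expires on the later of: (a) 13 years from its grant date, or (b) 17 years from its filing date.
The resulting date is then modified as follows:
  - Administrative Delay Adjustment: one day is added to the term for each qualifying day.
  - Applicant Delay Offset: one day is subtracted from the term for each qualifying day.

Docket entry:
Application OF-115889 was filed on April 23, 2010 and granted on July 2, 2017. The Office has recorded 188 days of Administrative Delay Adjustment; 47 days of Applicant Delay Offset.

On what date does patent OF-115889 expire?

(a) grant + 13 years → 2 July 2030.
(b) filing + 17 years → 23 April 2027.
Later of the two: 2 July 2030.
Administrative Delay Adjustment: +188 days → 6 January 2031.
Applicant Delay Offset: −47 days → 20 November 2030.

November 20, 2030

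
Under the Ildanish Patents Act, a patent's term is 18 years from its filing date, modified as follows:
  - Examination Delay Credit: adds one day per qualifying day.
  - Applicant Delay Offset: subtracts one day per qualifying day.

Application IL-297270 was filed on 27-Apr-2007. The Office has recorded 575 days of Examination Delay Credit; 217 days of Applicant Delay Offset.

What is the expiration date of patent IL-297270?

2026-04-20

Base term: filing date + 18 years → 27 April 2025.
Examination Delay Credit: +575 days → 23 November 2026.
Applicant Delay Offset: −217 days → 20 April 2026.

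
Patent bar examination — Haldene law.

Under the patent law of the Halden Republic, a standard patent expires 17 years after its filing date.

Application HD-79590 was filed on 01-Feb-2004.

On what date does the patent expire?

Filing date + 17 years → 1 February 2021.

February 1, 2021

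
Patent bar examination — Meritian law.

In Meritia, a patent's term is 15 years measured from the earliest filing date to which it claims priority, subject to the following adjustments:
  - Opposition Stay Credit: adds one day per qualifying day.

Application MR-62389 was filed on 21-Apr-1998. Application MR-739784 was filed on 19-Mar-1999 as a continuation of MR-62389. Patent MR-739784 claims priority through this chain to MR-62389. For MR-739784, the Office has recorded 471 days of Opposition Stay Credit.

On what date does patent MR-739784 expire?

Earliest priority filing: 21 April 1998.
Base term: 21 April 1998 + 15 years → 21 April 2013.
Opposition Stay Credit: +471 days → 5 August 2014.

August 5, 2014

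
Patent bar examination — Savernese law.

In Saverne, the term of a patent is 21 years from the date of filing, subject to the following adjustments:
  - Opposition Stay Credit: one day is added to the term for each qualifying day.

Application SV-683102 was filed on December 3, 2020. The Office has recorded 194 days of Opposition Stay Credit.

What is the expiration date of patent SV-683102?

June 15, 2042

Base term: filing date + 21 years → 3 December 2041.
Opposition Stay Credit: +194 days → 15 June 2042.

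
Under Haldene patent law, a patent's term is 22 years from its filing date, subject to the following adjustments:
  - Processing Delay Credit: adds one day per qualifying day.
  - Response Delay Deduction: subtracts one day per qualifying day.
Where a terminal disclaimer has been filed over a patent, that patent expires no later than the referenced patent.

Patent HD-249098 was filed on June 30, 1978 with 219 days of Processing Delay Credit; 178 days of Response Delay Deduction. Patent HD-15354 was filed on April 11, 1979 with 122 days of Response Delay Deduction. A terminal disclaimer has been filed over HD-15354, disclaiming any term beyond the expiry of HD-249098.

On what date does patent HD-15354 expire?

Natural term of HD-15354:
  Base: filing + 22 years → 11 April 2001.
  Response Delay Deduction: −122 days → 10 December 2000.
Expiry of referenced patent HD-249098:
  Base: filing + 22 years → 30 June 2000.
  Processing Delay Credit: +219 days → 4 February 2001.
  Response Delay Deduction: −178 days → 10 August 2000.
Terminal disclaimer: HD-15354 expires on the earlier of 10 December 2000 and 10 August 2000.

August 10, 2000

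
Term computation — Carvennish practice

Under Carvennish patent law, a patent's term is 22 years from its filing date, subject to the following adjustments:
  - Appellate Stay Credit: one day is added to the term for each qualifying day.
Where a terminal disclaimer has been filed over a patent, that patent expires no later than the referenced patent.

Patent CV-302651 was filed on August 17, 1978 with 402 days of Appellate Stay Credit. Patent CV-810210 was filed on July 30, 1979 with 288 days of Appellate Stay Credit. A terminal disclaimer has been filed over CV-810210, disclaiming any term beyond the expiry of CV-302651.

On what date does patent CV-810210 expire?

September 23, 2001

Natural term of CV-810210:
  Base: filing + 22 years → 30 July 2001.
  Appellate Stay Credit: +288 days → 14 May 2002.
Expiry of referenced patent CV-302651:
  Base: filing + 22 years → 17 August 2000.
  Appellate Stay Credit: +402 days → 23 September 2001.
Terminal disclaimer: CV-810210 expires on the earlier of 14 May 2002 and 23 September 2001.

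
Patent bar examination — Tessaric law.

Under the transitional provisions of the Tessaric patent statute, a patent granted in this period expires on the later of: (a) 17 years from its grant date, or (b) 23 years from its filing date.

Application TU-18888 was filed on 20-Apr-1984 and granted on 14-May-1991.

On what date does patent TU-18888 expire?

May 14, 2008

(a) grant + 17 years → 14 May 2008.
(b) filing + 23 years → 20 April 2007.
Later of the two: 14 May 2008.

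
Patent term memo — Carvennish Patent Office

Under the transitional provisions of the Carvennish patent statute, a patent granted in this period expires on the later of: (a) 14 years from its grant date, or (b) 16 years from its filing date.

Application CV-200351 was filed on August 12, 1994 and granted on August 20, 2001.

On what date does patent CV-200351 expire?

August 20, 2015

(a) grant + 14 years → 20 August 2015.
(b) filing + 16 years → 12 August 2010.
Later of the two: 20 August 2015.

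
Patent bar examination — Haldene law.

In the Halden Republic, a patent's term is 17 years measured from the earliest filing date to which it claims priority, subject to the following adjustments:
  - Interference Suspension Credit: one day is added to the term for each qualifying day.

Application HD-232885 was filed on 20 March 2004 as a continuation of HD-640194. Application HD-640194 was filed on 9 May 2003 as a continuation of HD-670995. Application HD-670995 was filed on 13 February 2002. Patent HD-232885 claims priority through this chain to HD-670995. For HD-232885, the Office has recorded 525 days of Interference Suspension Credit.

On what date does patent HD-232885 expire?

Earliest priority filing: 13 February 2002.
Base term: 13 February 2002 + 17 years → 13 February 2019.
Interference Suspension Credit: +525 days → 22 July 2020.

July 22, 2020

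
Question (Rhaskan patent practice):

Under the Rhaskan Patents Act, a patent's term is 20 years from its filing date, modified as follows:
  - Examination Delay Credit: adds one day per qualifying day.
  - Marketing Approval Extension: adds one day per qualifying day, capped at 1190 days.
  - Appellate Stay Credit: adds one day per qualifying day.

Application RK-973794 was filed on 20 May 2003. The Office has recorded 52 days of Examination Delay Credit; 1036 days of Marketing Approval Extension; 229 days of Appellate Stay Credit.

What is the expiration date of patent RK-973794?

Base term: filing date + 20 years → 20 May 2023.
Examination Delay Credit: +52 days → 11 July 2023.
Marketing Approval Extension: 1036 days (within the 1190-day cap) → +1036 days → 12 May 2026.
Appellate Stay Credit: +229 days → 27 December 2026.

December 27, 2026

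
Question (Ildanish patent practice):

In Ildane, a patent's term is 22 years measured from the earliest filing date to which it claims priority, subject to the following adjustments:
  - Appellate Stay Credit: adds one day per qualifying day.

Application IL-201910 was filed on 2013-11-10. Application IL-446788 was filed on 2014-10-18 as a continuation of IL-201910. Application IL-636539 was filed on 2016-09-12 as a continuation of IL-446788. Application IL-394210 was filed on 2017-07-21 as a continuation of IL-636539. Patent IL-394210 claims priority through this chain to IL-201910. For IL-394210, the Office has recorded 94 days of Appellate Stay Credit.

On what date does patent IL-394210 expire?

Earliest priority filing: 10 November 2013.
Base term: 10 November 2013 + 22 years → 10 November 2035.
Appellate Stay Credit: +94 days → 12 February 2036.

2036-02-12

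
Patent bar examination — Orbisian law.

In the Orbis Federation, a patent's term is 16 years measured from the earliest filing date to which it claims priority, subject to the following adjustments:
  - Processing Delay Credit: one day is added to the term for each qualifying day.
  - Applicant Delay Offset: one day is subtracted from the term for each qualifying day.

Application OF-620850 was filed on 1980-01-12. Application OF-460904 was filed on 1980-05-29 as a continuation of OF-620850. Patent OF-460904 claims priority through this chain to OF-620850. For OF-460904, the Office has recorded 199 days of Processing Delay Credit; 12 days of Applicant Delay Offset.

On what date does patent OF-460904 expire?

Earliest priority filing: 12 January 1980.
Base term: 12 January 1980 + 16 years → 12 January 1996.
Processing Delay Credit: +199 days → 29 July 1996.
Applicant Delay Offset: −12 days → 17 July 1996.

July 17, 1996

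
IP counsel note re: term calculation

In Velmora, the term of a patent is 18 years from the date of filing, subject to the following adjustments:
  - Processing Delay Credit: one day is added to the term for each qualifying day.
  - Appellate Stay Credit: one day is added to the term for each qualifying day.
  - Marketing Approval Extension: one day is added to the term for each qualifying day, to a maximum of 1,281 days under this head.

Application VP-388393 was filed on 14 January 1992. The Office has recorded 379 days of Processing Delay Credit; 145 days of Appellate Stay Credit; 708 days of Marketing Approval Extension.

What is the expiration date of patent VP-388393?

May 30, 2013

Base term: filing date + 18 years → 14 January 2010.
Processing Delay Credit: +379 days → 28 January 2011.
Appellate Stay Credit: +145 days → 22 June 2011.
Marketing Approval Extension: 708 days (within the 1281-day cap) → +708 days → 30 May 2013.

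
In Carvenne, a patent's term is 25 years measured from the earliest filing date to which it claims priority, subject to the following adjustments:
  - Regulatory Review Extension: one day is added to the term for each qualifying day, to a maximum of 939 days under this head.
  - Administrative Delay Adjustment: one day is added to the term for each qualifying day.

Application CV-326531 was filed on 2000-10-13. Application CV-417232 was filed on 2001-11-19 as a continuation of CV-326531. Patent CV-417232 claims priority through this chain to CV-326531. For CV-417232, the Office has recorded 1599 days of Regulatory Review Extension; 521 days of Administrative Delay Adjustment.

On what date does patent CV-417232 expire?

Earliest priority filing: 13 October 2000.
Base term: 13 October 2000 + 25 years → 13 October 2025.
Regulatory Review Extension: 1599 days claimed exceeds the 939-day cap, so +939 days → 9 May 2028.
Administrative Delay Adjustment: +521 days → 12 October 2029.

October 12, 2029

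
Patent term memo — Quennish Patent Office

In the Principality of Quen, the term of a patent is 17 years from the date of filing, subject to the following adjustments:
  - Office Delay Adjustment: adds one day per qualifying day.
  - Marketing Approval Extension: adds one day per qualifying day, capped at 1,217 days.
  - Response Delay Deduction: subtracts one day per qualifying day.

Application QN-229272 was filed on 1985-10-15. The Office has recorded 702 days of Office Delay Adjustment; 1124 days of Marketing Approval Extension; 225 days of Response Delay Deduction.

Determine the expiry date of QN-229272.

2007-03-04

Base term: filing date + 17 years → 15 October 2002.
Office Delay Adjustment: +702 days → 16 September 2004.
Marketing Approval Extension: 1124 days (within the 1217-day cap) → +1124 days → 15 October 2007.
Response Delay Deduction: −225 days → 4 March 2007.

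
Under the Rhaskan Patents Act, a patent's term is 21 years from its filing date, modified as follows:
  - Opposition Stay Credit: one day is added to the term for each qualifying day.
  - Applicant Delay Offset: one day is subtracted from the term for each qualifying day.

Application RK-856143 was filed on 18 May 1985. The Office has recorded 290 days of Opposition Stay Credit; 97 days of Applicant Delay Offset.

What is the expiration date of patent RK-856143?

Base term: filing date + 21 years → 18 May 2006.
Opposition Stay Credit: +290 days → 4 March 2007.
Applicant Delay Offset: −97 days → 27 November 2006.

2006-11-27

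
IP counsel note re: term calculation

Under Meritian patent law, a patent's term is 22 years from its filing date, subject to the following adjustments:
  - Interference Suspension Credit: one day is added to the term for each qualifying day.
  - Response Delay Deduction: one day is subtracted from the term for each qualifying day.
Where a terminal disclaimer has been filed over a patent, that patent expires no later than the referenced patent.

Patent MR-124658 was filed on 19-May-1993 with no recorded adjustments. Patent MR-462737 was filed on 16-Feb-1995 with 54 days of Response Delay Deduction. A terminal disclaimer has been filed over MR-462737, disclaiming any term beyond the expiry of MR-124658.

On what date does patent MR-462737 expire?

May 19, 2015

Natural term of MR-462737:
  Base: filing + 22 years → 16 February 2017.
  Response Delay Deduction: −54 days → 24 December 2016.
Expiry of referenced patent MR-124658:
  Base: filing + 22 years → 19 May 2015.
Terminal disclaimer: MR-462737 expires on the earlier of 24 December 2016 and 19 May 2015.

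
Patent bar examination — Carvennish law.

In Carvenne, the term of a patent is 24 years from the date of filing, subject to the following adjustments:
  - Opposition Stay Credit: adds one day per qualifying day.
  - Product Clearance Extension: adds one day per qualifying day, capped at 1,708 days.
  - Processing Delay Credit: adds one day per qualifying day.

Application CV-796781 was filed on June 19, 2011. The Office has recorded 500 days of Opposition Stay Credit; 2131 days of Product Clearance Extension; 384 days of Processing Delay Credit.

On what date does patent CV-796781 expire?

Base term: filing date + 24 years → 19 June 2035.
Opposition Stay Credit: +500 days → 31 October 2036.
Product Clearance Extension: 2131 days claimed exceeds the 1708-day cap, so +1708 days → 5 July 2041.
Processing Delay Credit: +384 days → 24 July 2042.

2042-07-24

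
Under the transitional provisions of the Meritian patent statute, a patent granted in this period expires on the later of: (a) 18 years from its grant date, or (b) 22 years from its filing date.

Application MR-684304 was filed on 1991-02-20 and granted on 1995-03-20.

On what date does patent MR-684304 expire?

(a) grant + 18 years → 20 March 2013.
(b) filing + 22 years → 20 February 2013.
Later of the two: 20 March 2013.

2013-03-20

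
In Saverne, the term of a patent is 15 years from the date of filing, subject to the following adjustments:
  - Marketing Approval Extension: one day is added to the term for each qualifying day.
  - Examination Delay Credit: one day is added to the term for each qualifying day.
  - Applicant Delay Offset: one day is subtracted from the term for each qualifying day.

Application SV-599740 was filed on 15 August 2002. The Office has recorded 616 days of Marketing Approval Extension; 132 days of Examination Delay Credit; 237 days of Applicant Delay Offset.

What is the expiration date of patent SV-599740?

Base term: filing date + 15 years → 15 August 2017.
Marketing Approval Extension: +616 days → 23 April 2019.
Examination Delay Credit: +132 days → 2 September 2019.
Applicant Delay Offset: −237 days → 8 January 2019.

2019-01-08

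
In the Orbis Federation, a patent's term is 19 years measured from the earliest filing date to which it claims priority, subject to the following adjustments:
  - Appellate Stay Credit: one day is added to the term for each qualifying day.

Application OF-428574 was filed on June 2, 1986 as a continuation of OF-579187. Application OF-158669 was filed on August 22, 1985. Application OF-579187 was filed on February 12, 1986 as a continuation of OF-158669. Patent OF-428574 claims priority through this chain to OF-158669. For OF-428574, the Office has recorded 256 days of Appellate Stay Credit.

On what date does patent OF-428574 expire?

May 5, 2005

Earliest priority filing: 22 August 1985.
Base term: 22 August 1985 + 19 years → 22 August 2004.
Appellate Stay Credit: +256 days → 5 May 2005.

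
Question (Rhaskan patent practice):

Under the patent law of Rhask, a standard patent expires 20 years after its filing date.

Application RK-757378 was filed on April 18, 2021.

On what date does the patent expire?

April 18, 2041

Filing date + 20 years → 18 April 2041.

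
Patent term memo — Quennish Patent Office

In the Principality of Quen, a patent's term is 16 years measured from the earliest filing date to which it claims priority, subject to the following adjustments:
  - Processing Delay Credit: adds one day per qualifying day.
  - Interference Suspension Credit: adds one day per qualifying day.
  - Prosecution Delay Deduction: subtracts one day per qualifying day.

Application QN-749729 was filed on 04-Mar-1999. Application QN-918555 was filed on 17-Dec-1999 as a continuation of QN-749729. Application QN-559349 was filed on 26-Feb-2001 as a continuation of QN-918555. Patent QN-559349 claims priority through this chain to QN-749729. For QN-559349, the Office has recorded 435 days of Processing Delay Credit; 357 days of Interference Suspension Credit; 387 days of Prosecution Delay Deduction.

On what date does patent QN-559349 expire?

Earliest priority filing: 4 March 1999.
Base term: 4 March 1999 + 16 years → 4 March 2015.
Processing Delay Credit: +435 days → 12 May 2016.
Interference Suspension Credit: +357 days → 4 May 2017.
Prosecution Delay Deduction: −387 days → 12 April 2016.

April 12, 2016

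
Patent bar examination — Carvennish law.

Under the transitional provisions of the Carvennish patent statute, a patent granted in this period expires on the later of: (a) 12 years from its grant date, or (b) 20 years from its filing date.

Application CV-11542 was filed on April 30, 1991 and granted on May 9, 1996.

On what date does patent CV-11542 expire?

(a) grant + 12 years → 9 May 2008.
(b) filing + 20 years → 30 April 2011.
Later of the two: 30 April 2011.

2011-04-30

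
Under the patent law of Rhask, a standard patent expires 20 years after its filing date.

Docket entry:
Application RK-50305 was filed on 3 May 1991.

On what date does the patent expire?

May 3, 2011

Filing date + 20 years → 3 May 2011.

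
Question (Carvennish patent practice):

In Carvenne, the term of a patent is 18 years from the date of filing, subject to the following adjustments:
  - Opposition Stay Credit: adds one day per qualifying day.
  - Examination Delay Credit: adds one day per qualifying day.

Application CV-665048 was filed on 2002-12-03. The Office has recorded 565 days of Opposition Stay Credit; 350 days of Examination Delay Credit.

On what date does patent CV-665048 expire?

Base term: filing date + 18 years → 3 December 2020.
Opposition Stay Credit: +565 days → 21 June 2022.
Examination Delay Credit: +350 days → 6 June 2023.

2023-06-06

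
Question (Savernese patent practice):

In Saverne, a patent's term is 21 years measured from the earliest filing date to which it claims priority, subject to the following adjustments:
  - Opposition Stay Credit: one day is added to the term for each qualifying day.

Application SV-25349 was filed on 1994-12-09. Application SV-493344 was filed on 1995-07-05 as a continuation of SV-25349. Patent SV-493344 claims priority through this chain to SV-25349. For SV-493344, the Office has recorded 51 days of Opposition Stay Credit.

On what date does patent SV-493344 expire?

Earliest priority filing: 9 December 1994.
Base term: 9 December 1994 + 21 years → 9 December 2015.
Opposition Stay Credit: +51 days → 29 January 2016.

January 29, 2016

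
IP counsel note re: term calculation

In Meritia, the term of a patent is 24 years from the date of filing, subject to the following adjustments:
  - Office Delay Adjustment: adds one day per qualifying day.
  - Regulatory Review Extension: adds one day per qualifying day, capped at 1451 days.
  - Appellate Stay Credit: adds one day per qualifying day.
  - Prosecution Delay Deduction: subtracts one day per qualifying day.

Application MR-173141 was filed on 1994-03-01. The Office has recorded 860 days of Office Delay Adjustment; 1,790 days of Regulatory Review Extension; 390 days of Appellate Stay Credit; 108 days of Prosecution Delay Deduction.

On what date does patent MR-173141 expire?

April 6, 2025

Base term: filing date + 24 years → 1 March 2018.
Office Delay Adjustment: +860 days → 8 July 2020.
Regulatory Review Extension: 1790 days claimed exceeds the 1451-day cap, so +1451 days → 28 June 2024.
Appellate Stay Credit: +390 days → 23 July 2025.
Prosecution Delay Deduction: −108 days → 6 April 2025.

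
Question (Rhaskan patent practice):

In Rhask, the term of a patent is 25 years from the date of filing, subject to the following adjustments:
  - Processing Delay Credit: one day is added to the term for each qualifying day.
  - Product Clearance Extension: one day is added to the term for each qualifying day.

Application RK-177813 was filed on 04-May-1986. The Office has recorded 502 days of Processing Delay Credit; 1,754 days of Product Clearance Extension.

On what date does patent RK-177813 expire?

2017-07-07

Base term: filing date + 25 years → 4 May 2011.
Processing Delay Credit: +502 days → 17 September 2012.
Product Clearance Extension: +1754 days → 7 July 2017.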